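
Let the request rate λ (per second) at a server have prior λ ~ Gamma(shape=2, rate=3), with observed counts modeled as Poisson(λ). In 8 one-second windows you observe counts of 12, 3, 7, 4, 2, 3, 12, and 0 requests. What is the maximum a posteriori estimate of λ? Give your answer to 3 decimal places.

λ̂_MAP = 4.000

Σxᵢ = 12+3+7+4+2+3+12+0 = 43, with n = 8.
Posterior ∝ λe^(−3λ) · λ^43e^(−8λ) = λ^44e^(−11λ), i.e. Gamma(shape=45, rate=11).
The mode of a Gamma(a, b) with a ≥ 1 (shape–rate) is (a−1)/b = 44/11 ≈ 4.000.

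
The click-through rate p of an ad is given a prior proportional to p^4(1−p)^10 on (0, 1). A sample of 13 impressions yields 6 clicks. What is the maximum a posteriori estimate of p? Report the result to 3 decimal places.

p̂_MAP = 0.370

The prior density ∝ p^4(1−p)^10 is the kernel of Beta(5, 11).
Data: 6 successes in 13 trials. The binomial likelihood contributes p^6(1−p)^7, so the posterior is Beta(5+6, 11+7) = Beta(11, 18).
For Beta(a, b) with a, b > 1 the mode is (a−1)/(a+b−2) = 10/27 ≈ 0.370.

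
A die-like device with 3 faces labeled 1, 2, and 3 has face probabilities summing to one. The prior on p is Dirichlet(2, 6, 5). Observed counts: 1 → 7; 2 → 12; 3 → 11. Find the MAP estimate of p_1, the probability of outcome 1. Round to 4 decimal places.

MAP estimate: 0.2000

The posterior is Dirichlet(αᵢ + nᵢ) = Dirichlet(9, 18, 16).
For a Dirichlet(a₁,…,a_K) with all aᵢ > 1, the mode has j-th component (aⱼ − 1)/(Σaᵢ − K).
Here Σaᵢ = 43 and K = 3, so p_1 = (9 − 1)/(43 − 3) = 8/40 ≈ 0.2000.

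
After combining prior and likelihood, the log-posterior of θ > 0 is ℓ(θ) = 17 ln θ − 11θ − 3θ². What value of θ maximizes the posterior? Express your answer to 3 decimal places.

ℓ'(θ) = 17/θ − 11 − 6θ. Setting this to zero and multiplying by θ: 6θ² + 11θ − 17 = 0.
θ = (−11 + √(11² + 4·6·17)) / (2·6) = (−11 + √529) / 12 = (−11 + 23)/12 = 1.
ℓ''(θ) = −17/θ² − 6 < 0, confirming a maximum.

θ̂_MAP = 1.000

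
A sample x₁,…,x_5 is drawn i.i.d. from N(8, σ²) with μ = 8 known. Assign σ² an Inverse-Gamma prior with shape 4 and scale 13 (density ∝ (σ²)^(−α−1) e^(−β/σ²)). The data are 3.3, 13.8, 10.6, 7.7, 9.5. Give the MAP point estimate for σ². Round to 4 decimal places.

Sum of squared deviations about the known mean: SS = (3.3−8)² + (13.8−8)² + (10.6−8)² + (7.7−8)² + (9.5−8)² = 64.83.
The Normal likelihood contributes (σ²)^(−n/2) exp(−SS/(2σ²)), so the posterior is Inverse-Gamma(α + n/2, β + SS/2) = Inverse-Gamma(6.5, 45.415).
The mode of Inverse-Gamma(a, b) is b/(a+1) = 45.415/7.5 ≈ 6.0553.

σ̂²_MAP = 6.0553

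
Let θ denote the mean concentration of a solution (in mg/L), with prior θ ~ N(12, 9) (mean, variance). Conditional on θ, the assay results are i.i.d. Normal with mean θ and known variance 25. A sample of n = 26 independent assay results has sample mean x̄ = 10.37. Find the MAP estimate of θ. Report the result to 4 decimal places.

n = 26, x̄ = 10.37.
For a Normal prior and Normal likelihood with known variance, the posterior is Normal; its mode equals its mean, the precision-weighted average.
Prior precision 1/σ₀² = 1/9; data precision n/σ² = 26/25 = 1.04.
θ̂ = ((1/9)·12 + 1.04·10.37) / (1/9 + 1.04) = (45443/3750)/(259/225) = 136329/12950 ≈ 10.5273.

θ̂_MAP = 10.5273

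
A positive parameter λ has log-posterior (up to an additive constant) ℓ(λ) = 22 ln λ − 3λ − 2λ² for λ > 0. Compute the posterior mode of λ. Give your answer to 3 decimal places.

λ̂_MAP = 2.000

ℓ'(λ) = 22/λ − 3 − 4λ. Setting this to zero and multiplying by λ: 4λ² + 3λ − 22 = 0.
λ = (−3 + √(3² + 4·4·22)) / (2·4) = (−3 + √361) / 8 = (−3 + 19)/8 = 2.
ℓ''(λ) = −22/λ² − 4 < 0, confirming a maximum.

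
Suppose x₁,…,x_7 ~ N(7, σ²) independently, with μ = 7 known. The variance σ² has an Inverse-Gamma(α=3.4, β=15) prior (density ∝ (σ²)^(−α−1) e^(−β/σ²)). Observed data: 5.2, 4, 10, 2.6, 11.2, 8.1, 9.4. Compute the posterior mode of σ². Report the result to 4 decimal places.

Sum of squared deviations about the known mean: SS = (5.2−7)² + (4−7)² + (10−7)² + (2.6−7)² + (11.2−7)² + (8.1−7)² + (9.4−7)² = 65.21.
The Normal likelihood contributes (σ²)^(−n/2) exp(−SS/(2σ²)), so the posterior is Inverse-Gamma(α + n/2, β + SS/2) = Inverse-Gamma(6.9, 47.605).
The mode of Inverse-Gamma(a, b) is b/(a+1) = 47.605/7.9 ≈ 6.0259.

σ̂²_MAP = 6.0259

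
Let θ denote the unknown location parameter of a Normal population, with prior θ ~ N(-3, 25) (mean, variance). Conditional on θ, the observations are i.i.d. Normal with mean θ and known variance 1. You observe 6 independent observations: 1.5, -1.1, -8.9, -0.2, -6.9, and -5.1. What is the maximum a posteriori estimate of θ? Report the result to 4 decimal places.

θ̂_MAP = -3.4470

n = 6; x̄ = (1.5 + (-1.1) + (-8.9) + (-0.2) + (-6.9) + (-5.1))/6 = -20.7/6 = -3.45.
For a Normal prior and Normal likelihood with known variance, the posterior is Normal; its mode equals its mean, the precision-weighted average.
Prior precision 1/σ₀² = 1/25 = 0.04; data precision n/σ² = 6/1 = 6.
θ̂ = (0.04·(-3) + 6·(-3.45)) / (0.04 + 6) = (-20.82)/6.04 = -1041/302 ≈ -3.4470.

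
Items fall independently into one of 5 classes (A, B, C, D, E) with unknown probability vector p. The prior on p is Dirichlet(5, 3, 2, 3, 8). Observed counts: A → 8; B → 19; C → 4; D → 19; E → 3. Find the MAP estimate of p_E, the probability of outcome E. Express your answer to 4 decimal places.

MAP estimate of p_E = 0.1449

The posterior is Dirichlet(αᵢ + nᵢ) = Dirichlet(13, 22, 6, 22, 11).
For a Dirichlet(a₁,…,a_K) with all aᵢ > 1, the mode has j-th component (aⱼ − 1)/(Σaᵢ − K).
Here Σaᵢ = 74 and K = 5, so p_E = (11 − 1)/(74 − 5) = 10/69 ≈ 0.1449.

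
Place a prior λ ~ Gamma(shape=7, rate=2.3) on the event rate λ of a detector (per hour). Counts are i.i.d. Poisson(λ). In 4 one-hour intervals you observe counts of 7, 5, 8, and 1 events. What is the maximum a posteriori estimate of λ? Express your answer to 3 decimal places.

Σxᵢ = 7+5+8+1 = 21, with n = 4.
Posterior ∝ λ^6e^(−2.3λ) · λ^21e^(−4λ) = λ^27e^(−6.3λ), i.e. Gamma(shape=28, rate=6.3).
The mode of a Gamma(a, b) with a ≥ 1 (shape–rate) is (a−1)/b = 27/6.3 ≈ 4.286.

λ̂_MAP = 4.286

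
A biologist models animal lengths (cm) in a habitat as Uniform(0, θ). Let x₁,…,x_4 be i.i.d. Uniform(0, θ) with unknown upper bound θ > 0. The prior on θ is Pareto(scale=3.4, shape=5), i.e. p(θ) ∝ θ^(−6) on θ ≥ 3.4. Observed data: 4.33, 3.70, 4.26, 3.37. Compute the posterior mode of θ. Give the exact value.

θ̂_MAP = 4.33

The Uniform(0, θ) likelihood is θ^(−n) for θ ≥ max(xᵢ), zero otherwise. Here max(xᵢ) = 4.33.
Posterior ∝ θ^(−6) · θ^(−4) = θ^(−10) on θ ≥ max(3.4, 4.33) = 4.33.
This density is strictly decreasing in θ, so the posterior mode lies at the lower boundary of the support.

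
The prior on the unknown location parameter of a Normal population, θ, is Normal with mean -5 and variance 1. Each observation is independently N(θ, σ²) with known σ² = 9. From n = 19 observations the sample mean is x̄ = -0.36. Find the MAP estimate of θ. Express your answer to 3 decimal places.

n = 19, x̄ = -0.36.
For a Normal prior and Normal likelihood with known variance, the posterior is Normal; its mode equals its mean, the precision-weighted average.
Prior precision 1/σ₀² = 1/1 = 1; data precision n/σ² = 19/9.
θ̂ = (1·(-5) + (19/9)·(-0.36)) / (1 + 19/9) = (-5.76)/(28/9) = -324/175 ≈ -1.851.

θ̂_MAP = -1.851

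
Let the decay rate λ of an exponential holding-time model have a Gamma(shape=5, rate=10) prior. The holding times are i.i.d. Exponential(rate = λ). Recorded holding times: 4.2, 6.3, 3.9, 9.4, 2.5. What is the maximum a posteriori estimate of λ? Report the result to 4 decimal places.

The Exponential(rate=λ) likelihood is ∝ λ^n e^(−λΣtᵢ). Here n = 5 and Σtᵢ = 4.2 + 6.3 + 3.9 + 9.4 + 2.5 = 26.3.
Posterior ∝ λ^4e^(−10λ) · λ^5e^(−26.3λ) = λ^9e^(−36.3λ), i.e. Gamma(10, 36.3).
Mode = (a−1)/b = 9/36.3 ≈ 0.2479.

λ̂_MAP = 0.2479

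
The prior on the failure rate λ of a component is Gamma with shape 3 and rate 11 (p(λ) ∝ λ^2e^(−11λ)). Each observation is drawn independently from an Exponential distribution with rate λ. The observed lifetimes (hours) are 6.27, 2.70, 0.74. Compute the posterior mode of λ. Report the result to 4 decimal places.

λ̂_MAP = 0.2414

The Exponential(rate=λ) likelihood is ∝ λ^n e^(−λΣtᵢ). Here n = 3 and Σtᵢ = 6.27 + 2.70 + 0.74 = 9.71.
Posterior ∝ λ^2e^(−11λ) · λ^3e^(−9.71λ) = λ^5e^(−20.71λ), i.e. Gamma(6, 20.71).
Mode = (a−1)/b = 5/20.71 ≈ 0.2414.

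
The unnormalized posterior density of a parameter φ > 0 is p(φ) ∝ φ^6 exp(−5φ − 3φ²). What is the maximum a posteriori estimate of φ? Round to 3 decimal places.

ℓ'(φ) = 6/φ − 5 − 6φ. Setting this to zero and multiplying by φ: 6φ² + 5φ − 6 = 0.
φ = (−5 + √(5² + 4·6·6)) / (2·6) = (−5 + √169) / 12 = (−5 + 13)/12 = 2/3.
ℓ''(φ) = −6/φ² − 6 < 0, confirming a maximum.

φ̂_MAP = 0.667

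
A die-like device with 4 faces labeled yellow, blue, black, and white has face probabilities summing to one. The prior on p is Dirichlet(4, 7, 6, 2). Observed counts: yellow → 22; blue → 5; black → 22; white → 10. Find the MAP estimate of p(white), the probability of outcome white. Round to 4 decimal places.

The posterior is Dirichlet(αᵢ + nᵢ) = Dirichlet(26, 12, 28, 12).
For a Dirichlet(a₁,…,a_K) with all aᵢ > 1, the mode has j-th component (aⱼ − 1)/(Σaᵢ − K).
Here Σaᵢ = 78 and K = 4, so p(white) = (12 − 1)/(78 − 4) = 11/74 ≈ 0.1486.

MAP estimate of p(white) = 0.1486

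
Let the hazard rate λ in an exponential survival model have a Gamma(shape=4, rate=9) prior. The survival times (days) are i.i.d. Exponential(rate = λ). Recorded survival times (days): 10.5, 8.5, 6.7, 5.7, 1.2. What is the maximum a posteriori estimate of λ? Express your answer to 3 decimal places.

λ̂_MAP = 0.192

The Exponential(rate=λ) likelihood is ∝ λ^n e^(−λΣtᵢ). Here n = 5 and Σtᵢ = 10.5 + 8.5 + 6.7 + 5.7 + 1.2 = 32.6.
Posterior ∝ λ^3e^(−9λ) · λ^5e^(−32.6λ) = λ^8e^(−41.6λ), i.e. Gamma(9, 41.6).
Mode = (a−1)/b = 8/41.6 ≈ 0.192.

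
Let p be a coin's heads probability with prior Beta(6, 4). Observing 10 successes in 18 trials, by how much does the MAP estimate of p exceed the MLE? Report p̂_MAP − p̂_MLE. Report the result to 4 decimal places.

Posterior is Beta(16, 12); MAP = (16−1)/(28−2) = 15/26 ≈ 0.57692.
MLE ignores the prior: p̂_MLE = k/n = 10/18 ≈ 0.55556.
Difference = 15/26 − 10/18 = 5/234 ≈ 0.0214.

MAP − MLE = 0.0214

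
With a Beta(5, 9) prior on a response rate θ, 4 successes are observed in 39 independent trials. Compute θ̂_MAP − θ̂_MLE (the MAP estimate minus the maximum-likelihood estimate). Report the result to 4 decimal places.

Posterior is Beta(9, 44); MAP = (9−1)/(53−2) = 8/51 ≈ 0.15686.
MLE ignores the prior: θ̂_MLE = k/n = 4/39 ≈ 0.10256.
Difference = 8/51 − 4/39 = 12/221 ≈ 0.0543.

MAP − MLE = 0.0543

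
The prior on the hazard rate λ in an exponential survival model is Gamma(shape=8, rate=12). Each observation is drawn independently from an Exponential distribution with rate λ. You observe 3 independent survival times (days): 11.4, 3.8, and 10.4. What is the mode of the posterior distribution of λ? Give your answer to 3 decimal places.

The Exponential(rate=λ) likelihood is ∝ λ^n e^(−λΣtᵢ). Here n = 3 and Σtᵢ = 11.4 + 3.8 + 10.4 = 25.6.
Posterior ∝ λ^7e^(−12λ) · λ^3e^(−25.6λ) = λ^10e^(−37.6λ), i.e. Gamma(11, 37.6).
Mode = (a−1)/b = 10/37.6 ≈ 0.266.

λ̂_MAP = 0.266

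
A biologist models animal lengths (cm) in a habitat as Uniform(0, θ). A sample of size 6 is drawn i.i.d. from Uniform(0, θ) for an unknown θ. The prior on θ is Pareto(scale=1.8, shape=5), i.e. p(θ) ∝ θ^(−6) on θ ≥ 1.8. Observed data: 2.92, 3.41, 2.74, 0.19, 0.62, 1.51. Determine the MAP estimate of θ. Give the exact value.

θ̂_MAP = 3.41

The Uniform(0, θ) likelihood is θ^(−n) for θ ≥ max(xᵢ), zero otherwise. Here max(xᵢ) = 3.41.
Posterior ∝ θ^(−6) · θ^(−6) = θ^(−12) on θ ≥ max(1.8, 3.41) = 3.41.
This density is strictly decreasing in θ, so the posterior mode lies at the lower boundary of the support.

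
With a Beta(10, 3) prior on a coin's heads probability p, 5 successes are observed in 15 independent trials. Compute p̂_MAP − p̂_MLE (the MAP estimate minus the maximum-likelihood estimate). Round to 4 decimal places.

MAP − MLE = 0.2051

Posterior is Beta(15, 13); MAP = (15−1)/(28−2) = 14/26 ≈ 0.53846.
MLE ignores the prior: p̂_MLE = k/n = 5/15 ≈ 0.33333.
Difference = 14/26 − 5/15 = 8/39 ≈ 0.2051.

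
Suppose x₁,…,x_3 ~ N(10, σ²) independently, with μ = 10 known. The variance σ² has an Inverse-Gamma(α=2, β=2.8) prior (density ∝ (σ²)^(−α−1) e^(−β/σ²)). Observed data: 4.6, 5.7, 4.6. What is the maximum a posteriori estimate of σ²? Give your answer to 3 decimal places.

Sum of squared deviations about the known mean: SS = (4.6−10)² + (5.7−10)² + (4.6−10)² = 76.81.
The Normal likelihood contributes (σ²)^(−n/2) exp(−SS/(2σ²)), so the posterior is Inverse-Gamma(α + n/2, β + SS/2) = Inverse-Gamma(3.5, 41.205).
The mode of Inverse-Gamma(a, b) is b/(a+1) = 41.205/4.5 ≈ 9.157.

σ̂²_MAP = 9.157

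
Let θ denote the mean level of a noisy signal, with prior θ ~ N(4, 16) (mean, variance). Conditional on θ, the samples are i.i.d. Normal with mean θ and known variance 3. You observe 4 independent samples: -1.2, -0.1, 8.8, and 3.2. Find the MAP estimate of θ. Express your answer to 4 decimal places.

θ̂_MAP = 2.7343

n = 4; x̄ = ((-1.2) + (-0.1) + 8.8 + 3.2)/4 = 10.7/4 = 2.675.
For a Normal prior and Normal likelihood with known variance, the posterior is Normal; its mode equals its mean, the precision-weighted average.
Prior precision 1/σ₀² = 1/16 = 0.0625; data precision n/σ² = 4/3.
θ̂ = (0.0625·4 + (4/3)·2.675) / (0.0625 + 4/3) = (229/60)/(67/48) = 916/335 ≈ 2.7343.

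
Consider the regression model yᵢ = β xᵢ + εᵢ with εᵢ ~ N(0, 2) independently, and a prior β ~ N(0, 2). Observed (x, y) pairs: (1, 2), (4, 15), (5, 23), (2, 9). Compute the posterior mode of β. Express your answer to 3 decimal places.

β̂_MAP = 4.149

log p(β | y) = −Σ(yᵢ − βxᵢ)²/(2·2) − β²/(2·2) + const.
Setting the derivative to zero: Σxᵢ(yᵢ − βxᵢ)/2 − β/2 = 0, so β = Σxᵢyᵢ / (Σxᵢ² + σ²/τ²).
Σxᵢyᵢ = 1·2 + 4·15 + 5·23 + 2·9 = 195; Σxᵢ² = 46; σ²/τ² = 1.
β̂_MAP = 195 / (46 + 1) = 195/47 ≈ 4.149.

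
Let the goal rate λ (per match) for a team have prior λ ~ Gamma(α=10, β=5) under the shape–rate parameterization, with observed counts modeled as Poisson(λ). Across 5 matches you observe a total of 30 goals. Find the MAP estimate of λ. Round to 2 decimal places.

λ̂_MAP = 3.90

Σxᵢ = 30, n = 5.
Posterior ∝ λ^9e^(−5λ) · λ^30e^(−5λ) = λ^39e^(−10λ), i.e. Gamma(shape=40, rate=10).
The mode of a Gamma(a, b) with a ≥ 1 (shape–rate) is (a−1)/b = 39/10 ≈ 3.90.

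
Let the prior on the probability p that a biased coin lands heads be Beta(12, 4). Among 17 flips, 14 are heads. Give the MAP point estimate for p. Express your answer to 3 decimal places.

p̂_MAP = 0.806

Prior: Beta(12, 4).
Data: 14 successes in 17 trials. The binomial likelihood contributes p^14(1−p)^3, so the posterior is Beta(12+14, 4+3) = Beta(26, 7).
For Beta(a, b) with a, b > 1 the mode is (a−1)/(a+b−2) = 25/31 ≈ 0.806.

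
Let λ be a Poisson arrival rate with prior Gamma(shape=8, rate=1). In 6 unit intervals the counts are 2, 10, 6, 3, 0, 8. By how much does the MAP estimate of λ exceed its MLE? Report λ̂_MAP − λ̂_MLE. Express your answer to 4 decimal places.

Σxᵢ = 29. Posterior is Gamma(37, 7); MAP = (37−1)/7 = 36/7 ≈ 5.14286.
MLE = x̄ = 29/6 ≈ 4.83333.
Difference = 36/7 − 29/6 = 13/42 ≈ 0.3095.

MAP − MLE = 0.3095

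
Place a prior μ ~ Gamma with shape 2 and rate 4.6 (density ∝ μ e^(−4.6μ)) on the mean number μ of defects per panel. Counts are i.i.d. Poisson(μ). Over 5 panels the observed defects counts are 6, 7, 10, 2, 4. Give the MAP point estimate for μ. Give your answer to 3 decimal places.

Σxᵢ = 6+7+10+2+4 = 29, with n = 5.
Posterior ∝ μe^(−4.6μ) · μ^29e^(−5μ) = μ^30e^(−9.6μ), i.e. Gamma(shape=31, rate=9.6).
The mode of a Gamma(a, b) with a ≥ 1 (shape–rate) is (a−1)/b = 30/9.6 ≈ 3.125.

μ̂_MAP = 3.125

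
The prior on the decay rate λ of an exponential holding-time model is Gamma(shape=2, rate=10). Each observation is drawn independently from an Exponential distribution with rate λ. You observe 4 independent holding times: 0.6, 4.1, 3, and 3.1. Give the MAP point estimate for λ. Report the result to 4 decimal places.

λ̂_MAP = 0.2404

The Exponential(rate=λ) likelihood is ∝ λ^n e^(−λΣtᵢ). Here n = 4 and Σtᵢ = 0.6 + 4.1 + 3 + 3.1 = 10.8.
Posterior ∝ λe^(−10λ) · λ^4e^(−10.8λ) = λ^5e^(−20.8λ), i.e. Gamma(6, 20.8).
Mode = (a−1)/b = 5/20.8 ≈ 0.2404.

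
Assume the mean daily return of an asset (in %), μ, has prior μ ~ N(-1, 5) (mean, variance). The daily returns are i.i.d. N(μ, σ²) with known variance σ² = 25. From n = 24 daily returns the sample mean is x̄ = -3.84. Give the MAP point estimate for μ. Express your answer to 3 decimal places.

n = 24, x̄ = -3.84.
For a Normal prior and Normal likelihood with known variance, the posterior is Normal; its mode equals its mean, the precision-weighted average.
Prior precision 1/σ₀² = 1/5 = 0.2; data precision n/σ² = 24/25 = 0.96.
μ̂ = (0.2·(-1) + 0.96·(-3.84)) / (0.2 + 0.96) = (-3.8864)/1.16 = -2429/725 ≈ -3.350.

μ̂_MAP = -3.350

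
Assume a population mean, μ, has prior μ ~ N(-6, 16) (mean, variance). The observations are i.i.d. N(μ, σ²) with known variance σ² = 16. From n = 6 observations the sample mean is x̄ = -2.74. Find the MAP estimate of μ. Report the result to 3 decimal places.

n = 6, x̄ = -2.74.
For a Normal prior and Normal likelihood with known variance, the posterior is Normal; its mode equals its mean, the precision-weighted average.
Prior precision 1/σ₀² = 1/16 = 0.0625; data precision n/σ² = 6/16 = 0.375.
μ̂ = (0.0625·(-6) + 0.375·(-2.74)) / (0.0625 + 0.375) = (-1.4025)/0.4375 = -561/175 ≈ -3.206.

μ̂_MAP = -3.206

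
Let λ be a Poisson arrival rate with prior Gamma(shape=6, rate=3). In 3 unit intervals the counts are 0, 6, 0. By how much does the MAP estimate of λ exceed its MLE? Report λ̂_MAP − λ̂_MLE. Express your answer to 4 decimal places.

Σxᵢ = 6. Posterior is Gamma(12, 6); MAP = (12−1)/6 = 11/6 ≈ 1.83333.
MLE = x̄ = 6/3 ≈ 2.00000.
Difference = 11/6 − 6/3 = -1/6 ≈ -0.1667.

MAP − MLE = -0.1667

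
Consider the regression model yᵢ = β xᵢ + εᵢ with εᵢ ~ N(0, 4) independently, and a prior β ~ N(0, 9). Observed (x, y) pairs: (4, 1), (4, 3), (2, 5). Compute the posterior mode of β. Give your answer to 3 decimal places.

log p(β | y) = −Σ(yᵢ − βxᵢ)²/(2·4) − β²/(2·9) + const.
Setting the derivative to zero: Σxᵢ(yᵢ − βxᵢ)/4 − β/9 = 0, so β = Σxᵢyᵢ / (Σxᵢ² + σ²/τ²).
Σxᵢyᵢ = 4·1 + 4·3 + 2·5 = 26; Σxᵢ² = 36; σ²/τ² = 4/9.
β̂_MAP = 26 / (36 + 4/9) = 26/(328/9) = 117/164 ≈ 0.713.

β̂_MAP = 0.713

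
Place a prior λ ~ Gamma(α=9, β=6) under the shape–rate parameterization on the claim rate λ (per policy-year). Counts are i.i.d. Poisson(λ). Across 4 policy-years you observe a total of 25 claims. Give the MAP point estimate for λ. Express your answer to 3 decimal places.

Σxᵢ = 25, n = 4.
Posterior ∝ λ^8e^(−6λ) · λ^25e^(−4λ) = λ^33e^(−10λ), i.e. Gamma(shape=34, rate=10).
The mode of a Gamma(a, b) with a ≥ 1 (shape–rate) is (a−1)/b = 33/10 ≈ 3.300.

λ̂_MAP = 3.300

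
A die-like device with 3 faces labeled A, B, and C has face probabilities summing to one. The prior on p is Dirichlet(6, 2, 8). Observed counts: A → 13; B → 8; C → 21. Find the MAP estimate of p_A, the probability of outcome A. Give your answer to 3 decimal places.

MAP estimate of p_A = 0.327

The posterior is Dirichlet(αᵢ + nᵢ) = Dirichlet(19, 10, 29).
For a Dirichlet(a₁,…,a_K) with all aᵢ > 1, the mode has j-th component (aⱼ − 1)/(Σaᵢ − K).
Here Σaᵢ = 58 and K = 3, so p_A = (19 − 1)/(58 − 3) = 18/55 ≈ 0.327.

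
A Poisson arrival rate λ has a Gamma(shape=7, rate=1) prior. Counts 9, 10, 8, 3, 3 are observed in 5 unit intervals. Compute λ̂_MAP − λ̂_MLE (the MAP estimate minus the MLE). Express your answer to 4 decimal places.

Σxᵢ = 33. Posterior is Gamma(40, 6); MAP = (40−1)/6 = 39/6 ≈ 6.50000.
MLE = x̄ = 33/5 ≈ 6.60000.
Difference = 39/6 − 33/5 = -1/10 ≈ -0.1000.

MAP − MLE = -0.1000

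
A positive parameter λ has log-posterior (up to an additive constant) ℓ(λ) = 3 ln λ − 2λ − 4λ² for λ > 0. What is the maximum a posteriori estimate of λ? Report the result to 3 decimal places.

λ̂_MAP = 0.500

ℓ'(λ) = 3/λ − 2 − 8λ. Setting this to zero and multiplying by λ: 8λ² + 2λ − 3 = 0.
λ = (−2 + √(2² + 4·8·3)) / (2·8) = (−2 + √100) / 16 = (−2 + 10)/16 = 1/2.
ℓ''(λ) = −3/λ² − 8 < 0, confirming a maximum.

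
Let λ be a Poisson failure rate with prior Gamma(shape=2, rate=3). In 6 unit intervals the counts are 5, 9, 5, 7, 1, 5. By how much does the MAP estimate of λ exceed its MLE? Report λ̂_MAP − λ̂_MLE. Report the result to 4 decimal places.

MAP − MLE = -1.6667

Σxᵢ = 32. Posterior is Gamma(34, 9); MAP = (34−1)/9 = 33/9 ≈ 3.66667.
MLE = x̄ = 32/6 ≈ 5.33333.
Difference = 33/9 − 32/6 = -5/3 ≈ -1.6667.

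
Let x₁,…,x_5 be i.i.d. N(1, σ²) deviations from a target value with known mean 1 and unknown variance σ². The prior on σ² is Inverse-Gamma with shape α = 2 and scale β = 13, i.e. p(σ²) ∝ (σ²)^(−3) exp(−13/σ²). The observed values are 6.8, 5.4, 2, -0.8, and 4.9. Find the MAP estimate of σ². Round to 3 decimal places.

Sum of squared deviations about the known mean: SS = (6.8−1)² + (5.4−1)² + (2−1)² + (-0.8−1)² + (4.9−1)² = 72.45.
The Normal likelihood contributes (σ²)^(−n/2) exp(−SS/(2σ²)), so the posterior is Inverse-Gamma(α + n/2, β + SS/2) = Inverse-Gamma(4.5, 49.225).
The mode of Inverse-Gamma(a, b) is b/(a+1) = 49.225/5.5 ≈ 8.950.

σ̂²_MAP = 8.950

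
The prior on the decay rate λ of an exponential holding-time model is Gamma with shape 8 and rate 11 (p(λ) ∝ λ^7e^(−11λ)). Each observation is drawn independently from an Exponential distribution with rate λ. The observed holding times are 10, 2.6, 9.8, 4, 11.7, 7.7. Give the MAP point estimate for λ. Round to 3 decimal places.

λ̂_MAP = 0.229

The Exponential(rate=λ) likelihood is ∝ λ^n e^(−λΣtᵢ). Here n = 6 and Σtᵢ = 10 + 2.6 + 9.8 + 4 + 11.7 + 7.7 = 45.8.
Posterior ∝ λ^7e^(−11λ) · λ^6e^(−45.8λ) = λ^13e^(−56.8λ), i.e. Gamma(14, 56.8).
Mode = (a−1)/b = 13/56.8 ≈ 0.229.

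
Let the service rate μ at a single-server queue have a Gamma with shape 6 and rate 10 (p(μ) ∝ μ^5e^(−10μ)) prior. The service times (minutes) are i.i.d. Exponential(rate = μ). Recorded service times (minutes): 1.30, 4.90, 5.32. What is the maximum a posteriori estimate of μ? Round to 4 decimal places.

μ̂_MAP = 0.3717

The Exponential(rate=μ) likelihood is ∝ μ^n e^(−μΣtᵢ). Here n = 3 and Σtᵢ = 1.30 + 4.90 + 5.32 = 11.52.
Posterior ∝ μ^5e^(−10μ) · μ^3e^(−11.52μ) = μ^8e^(−21.52μ), i.e. Gamma(9, 21.52).
Mode = (a−1)/b = 8/21.52 ≈ 0.3717.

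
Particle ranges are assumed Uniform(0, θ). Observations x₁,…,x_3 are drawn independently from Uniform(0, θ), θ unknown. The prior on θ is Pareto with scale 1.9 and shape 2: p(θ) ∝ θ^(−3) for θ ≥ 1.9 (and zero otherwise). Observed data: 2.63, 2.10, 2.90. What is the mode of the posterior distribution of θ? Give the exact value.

The Uniform(0, θ) likelihood is θ^(−n) for θ ≥ max(xᵢ), zero otherwise. Here max(xᵢ) = 2.90.
Posterior ∝ θ^(−3) · θ^(−3) = θ^(−6) on θ ≥ max(1.9, 2.90) = 2.90.
This density is strictly decreasing in θ, so the posterior mode lies at the lower boundary of the support.

θ̂_MAP = 2.90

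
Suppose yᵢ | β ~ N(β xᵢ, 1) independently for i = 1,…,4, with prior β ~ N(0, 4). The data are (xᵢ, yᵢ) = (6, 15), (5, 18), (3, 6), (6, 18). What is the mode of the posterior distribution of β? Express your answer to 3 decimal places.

β̂_MAP = 2.880

log p(β | y) = −Σ(yᵢ − βxᵢ)²/(2·1) − β²/(2·4) + const.
Setting the derivative to zero: Σxᵢ(yᵢ − βxᵢ)/1 − β/4 = 0, so β = Σxᵢyᵢ / (Σxᵢ² + σ²/τ²).
Σxᵢyᵢ = 6·15 + 5·18 + 3·6 + 6·18 = 306; Σxᵢ² = 106; σ²/τ² = 0.25.
β̂_MAP = 306 / (106 + 0.25) = 306/106.25 ≈ 2.880.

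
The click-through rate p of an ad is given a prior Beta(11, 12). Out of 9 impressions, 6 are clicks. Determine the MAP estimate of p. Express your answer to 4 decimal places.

p̂_MAP = 0.5333

Prior: Beta(11, 12).
Data: 6 successes in 9 trials. The binomial likelihood contributes p^6(1−p)^3, so the posterior is Beta(11+6, 12+3) = Beta(17, 15).
For Beta(a, b) with a, b > 1 the mode is (a−1)/(a+b−2) = 16/30 ≈ 0.5333.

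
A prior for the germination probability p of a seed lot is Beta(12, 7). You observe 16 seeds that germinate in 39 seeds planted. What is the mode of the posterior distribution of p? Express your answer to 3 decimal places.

p̂_MAP = 0.482

Prior: Beta(12, 7).
Data: 16 successes in 39 trials. The binomial likelihood contributes p^16(1−p)^23, so the posterior is Beta(12+16, 7+23) = Beta(28, 30).
For Beta(a, b) with a, b > 1 the mode is (a−1)/(a+b−2) = 27/56 ≈ 0.482.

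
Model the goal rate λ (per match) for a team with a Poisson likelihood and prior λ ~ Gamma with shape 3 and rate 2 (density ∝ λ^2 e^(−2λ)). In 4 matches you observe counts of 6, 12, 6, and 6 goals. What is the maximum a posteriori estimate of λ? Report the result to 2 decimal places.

Σxᵢ = 6+12+6+6 = 30, with n = 4.
Posterior ∝ λ^2e^(−2λ) · λ^30e^(−4λ) = λ^32e^(−6λ), i.e. Gamma(shape=33, rate=6).
The mode of a Gamma(a, b) with a ≥ 1 (shape–rate) is (a−1)/b = 32/6 ≈ 5.33.

λ̂_MAP = 5.33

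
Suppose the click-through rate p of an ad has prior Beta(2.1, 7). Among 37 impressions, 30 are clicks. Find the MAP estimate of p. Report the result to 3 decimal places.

Prior: Beta(2.1, 7).
Data: 30 successes in 37 trials. The binomial likelihood contributes p^30(1−p)^7, so the posterior is Beta(2.1+30, 7+7) = Beta(32.1, 14).
For Beta(a, b) with a, b > 1 the mode is (a−1)/(a+b−2) = 31.1/44.1 ≈ 0.705.

p̂_MAP = 0.705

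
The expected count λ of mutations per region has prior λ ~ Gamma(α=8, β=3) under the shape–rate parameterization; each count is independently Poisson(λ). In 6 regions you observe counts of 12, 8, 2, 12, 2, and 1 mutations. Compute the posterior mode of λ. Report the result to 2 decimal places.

Σxᵢ = 12+8+2+12+2+1 = 37, with n = 6.
Posterior ∝ λ^7e^(−3λ) · λ^37e^(−6λ) = λ^44e^(−9λ), i.e. Gamma(shape=45, rate=9).
The mode of a Gamma(a, b) with a ≥ 1 (shape–rate) is (a−1)/b = 44/9 ≈ 4.89.

λ̂_MAP = 4.89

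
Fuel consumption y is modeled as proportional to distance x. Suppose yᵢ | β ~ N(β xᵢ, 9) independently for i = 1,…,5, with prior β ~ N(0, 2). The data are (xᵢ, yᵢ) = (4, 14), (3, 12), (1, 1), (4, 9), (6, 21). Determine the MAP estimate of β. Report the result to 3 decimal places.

β̂_MAP = 3.091

log p(β | y) = −Σ(yᵢ − βxᵢ)²/(2·9) − β²/(2·2) + const.
Setting the derivative to zero: Σxᵢ(yᵢ − βxᵢ)/9 − β/2 = 0, so β = Σxᵢyᵢ / (Σxᵢ² + σ²/τ²).
Σxᵢyᵢ = 4·14 + 3·12 + 1·1 + 4·9 + 6·21 = 255; Σxᵢ² = 78; σ²/τ² = 4.5.
β̂_MAP = 255 / (78 + 4.5) = 255/82.5 ≈ 3.091.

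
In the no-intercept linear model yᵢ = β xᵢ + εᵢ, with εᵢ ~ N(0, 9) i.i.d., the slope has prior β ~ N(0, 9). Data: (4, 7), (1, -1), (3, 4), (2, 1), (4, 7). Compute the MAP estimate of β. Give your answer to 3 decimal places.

β̂_MAP = 1.468

log p(β | y) = −Σ(yᵢ − βxᵢ)²/(2·9) − β²/(2·9) + const.
Setting the derivative to zero: Σxᵢ(yᵢ − βxᵢ)/9 − β/9 = 0, so β = Σxᵢyᵢ / (Σxᵢ² + σ²/τ²).
Σxᵢyᵢ = 4·7 + 1·(-1) + 3·4 + 2·1 + 4·7 = 69; Σxᵢ² = 46; σ²/τ² = 1.
β̂_MAP = 69 / (46 + 1) = 69/47 ≈ 1.468.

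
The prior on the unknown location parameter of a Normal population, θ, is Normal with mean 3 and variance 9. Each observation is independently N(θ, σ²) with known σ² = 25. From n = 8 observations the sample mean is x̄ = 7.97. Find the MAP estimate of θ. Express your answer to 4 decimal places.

θ̂_MAP = 6.6891

n = 8, x̄ = 7.97.
For a Normal prior and Normal likelihood with known variance, the posterior is Normal; its mode equals its mean, the precision-weighted average.
Prior precision 1/σ₀² = 1/9; data precision n/σ² = 8/25 = 0.32.
θ̂ = ((1/9)·3 + 0.32·7.97) / (1/9 + 0.32) = (5407/1875)/(97/225) = 16221/2425 ≈ 6.6891.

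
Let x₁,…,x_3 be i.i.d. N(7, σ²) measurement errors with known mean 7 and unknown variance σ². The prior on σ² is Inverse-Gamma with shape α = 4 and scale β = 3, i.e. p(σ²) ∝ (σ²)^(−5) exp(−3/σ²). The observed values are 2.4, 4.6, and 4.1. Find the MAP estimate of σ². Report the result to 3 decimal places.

Sum of squared deviations about the known mean: SS = (2.4−7)² + (4.6−7)² + (4.1−7)² = 35.33.
The Normal likelihood contributes (σ²)^(−n/2) exp(−SS/(2σ²)), so the posterior is Inverse-Gamma(α + n/2, β + SS/2) = Inverse-Gamma(5.5, 20.665).
The mode of Inverse-Gamma(a, b) is b/(a+1) = 20.665/6.5 ≈ 3.179.

σ̂²_MAP = 3.179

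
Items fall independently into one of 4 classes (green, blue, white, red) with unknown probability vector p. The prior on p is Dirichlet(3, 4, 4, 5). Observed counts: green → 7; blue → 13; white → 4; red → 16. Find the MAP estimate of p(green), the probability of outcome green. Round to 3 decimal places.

The posterior is Dirichlet(αᵢ + nᵢ) = Dirichlet(10, 17, 8, 21).
For a Dirichlet(a₁,…,a_K) with all aᵢ > 1, the mode has j-th component (aⱼ − 1)/(Σaᵢ − K).
Here Σaᵢ = 56 and K = 4, so p(green) = (10 − 1)/(56 − 4) = 9/52 ≈ 0.173.

MAP estimate of p(green) = 0.173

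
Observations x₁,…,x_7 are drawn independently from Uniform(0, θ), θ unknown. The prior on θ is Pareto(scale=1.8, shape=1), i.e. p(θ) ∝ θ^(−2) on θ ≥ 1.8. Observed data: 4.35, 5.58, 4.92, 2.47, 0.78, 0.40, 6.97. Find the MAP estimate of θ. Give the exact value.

The Uniform(0, θ) likelihood is θ^(−n) for θ ≥ max(xᵢ), zero otherwise. Here max(xᵢ) = 6.97.
Posterior ∝ θ^(−2) · θ^(−7) = θ^(−9) on θ ≥ max(1.8, 6.97) = 6.97.
This density is strictly decreasing in θ, so the posterior mode lies at the lower boundary of the support.

θ̂_MAP = 6.97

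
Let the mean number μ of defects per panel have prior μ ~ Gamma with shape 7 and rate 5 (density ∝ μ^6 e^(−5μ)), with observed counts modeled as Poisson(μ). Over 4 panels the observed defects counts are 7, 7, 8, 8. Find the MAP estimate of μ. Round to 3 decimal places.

μ̂_MAP = 4.000

Σxᵢ = 7+7+8+8 = 30, with n = 4.
Posterior ∝ μ^6e^(−5μ) · μ^30e^(−4μ) = μ^36e^(−9μ), i.e. Gamma(shape=37, rate=9).
The mode of a Gamma(a, b) with a ≥ 1 (shape–rate) is (a−1)/b = 36/9 ≈ 4.000.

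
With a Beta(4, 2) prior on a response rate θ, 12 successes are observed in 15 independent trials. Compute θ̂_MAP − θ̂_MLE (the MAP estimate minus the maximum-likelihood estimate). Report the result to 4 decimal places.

MAP − MLE = -0.0105

Posterior is Beta(16, 5); MAP = (16−1)/(21−2) = 15/19 ≈ 0.78947.
MLE ignores the prior: θ̂_MLE = k/n = 12/15 ≈ 0.80000.
Difference = 15/19 − 12/15 = -1/95 ≈ -0.0105.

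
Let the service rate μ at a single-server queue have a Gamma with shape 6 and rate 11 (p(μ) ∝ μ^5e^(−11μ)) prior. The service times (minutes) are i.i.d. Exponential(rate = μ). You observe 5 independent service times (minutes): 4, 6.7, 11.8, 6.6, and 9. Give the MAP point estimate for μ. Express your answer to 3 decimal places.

μ̂_MAP = 0.204

The Exponential(rate=μ) likelihood is ∝ μ^n e^(−μΣtᵢ). Here n = 5 and Σtᵢ = 4 + 6.7 + 11.8 + 6.6 + 9 = 38.1.
Posterior ∝ μ^5e^(−11μ) · μ^5e^(−38.1μ) = μ^10e^(−49.1μ), i.e. Gamma(11, 49.1).
Mode = (a−1)/b = 10/49.1 ≈ 0.204.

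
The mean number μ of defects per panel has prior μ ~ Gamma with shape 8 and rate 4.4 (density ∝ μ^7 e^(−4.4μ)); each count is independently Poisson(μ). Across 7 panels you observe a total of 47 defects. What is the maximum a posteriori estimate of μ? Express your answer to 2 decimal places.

Σxᵢ = 47, n = 7.
Posterior ∝ μ^7e^(−4.4μ) · μ^47e^(−7μ) = μ^54e^(−11.4μ), i.e. Gamma(shape=55, rate=11.4).
The mode of a Gamma(a, b) with a ≥ 1 (shape–rate) is (a−1)/b = 54/11.4 ≈ 4.74.

μ̂_MAP = 4.74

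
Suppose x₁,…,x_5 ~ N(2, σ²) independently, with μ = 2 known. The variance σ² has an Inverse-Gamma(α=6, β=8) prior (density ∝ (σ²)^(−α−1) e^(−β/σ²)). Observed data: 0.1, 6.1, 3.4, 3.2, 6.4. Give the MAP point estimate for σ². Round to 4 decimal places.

Sum of squared deviations about the known mean: SS = (0.1−2)² + (6.1−2)² + (3.4−2)² + (3.2−2)² + (6.4−2)² = 43.18.
The Normal likelihood contributes (σ²)^(−n/2) exp(−SS/(2σ²)), so the posterior is Inverse-Gamma(α + n/2, β + SS/2) = Inverse-Gamma(8.5, 29.59).
The mode of Inverse-Gamma(a, b) is b/(a+1) = 29.59/9.5 ≈ 3.1147.

σ̂²_MAP = 3.1147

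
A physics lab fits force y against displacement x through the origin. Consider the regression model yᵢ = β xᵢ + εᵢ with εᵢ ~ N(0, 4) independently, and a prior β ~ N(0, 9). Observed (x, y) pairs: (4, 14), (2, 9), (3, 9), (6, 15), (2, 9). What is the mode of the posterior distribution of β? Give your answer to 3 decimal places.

log p(β | y) = −Σ(yᵢ − βxᵢ)²/(2·4) − β²/(2·9) + const.
Setting the derivative to zero: Σxᵢ(yᵢ − βxᵢ)/4 − β/9 = 0, so β = Σxᵢyᵢ / (Σxᵢ² + σ²/τ²).
Σxᵢyᵢ = 4·14 + 2·9 + 3·9 + 6·15 + 2·9 = 209; Σxᵢ² = 69; σ²/τ² = 4/9.
β̂_MAP = 209 / (69 + 4/9) = 209/(625/9) = 1881/625 ≈ 3.010.

β̂_MAP = 3.010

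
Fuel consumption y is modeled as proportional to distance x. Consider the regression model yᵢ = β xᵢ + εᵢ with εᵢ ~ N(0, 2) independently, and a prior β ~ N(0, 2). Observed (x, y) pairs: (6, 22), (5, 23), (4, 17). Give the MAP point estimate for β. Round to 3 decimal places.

β̂_MAP = 4.038

log p(β | y) = −Σ(yᵢ − βxᵢ)²/(2·2) − β²/(2·2) + const.
Setting the derivative to zero: Σxᵢ(yᵢ − βxᵢ)/2 − β/2 = 0, so β = Σxᵢyᵢ / (Σxᵢ² + σ²/τ²).
Σxᵢyᵢ = 6·22 + 5·23 + 4·17 = 315; Σxᵢ² = 77; σ²/τ² = 1.
β̂_MAP = 315 / (77 + 1) = 315/78 ≈ 4.038.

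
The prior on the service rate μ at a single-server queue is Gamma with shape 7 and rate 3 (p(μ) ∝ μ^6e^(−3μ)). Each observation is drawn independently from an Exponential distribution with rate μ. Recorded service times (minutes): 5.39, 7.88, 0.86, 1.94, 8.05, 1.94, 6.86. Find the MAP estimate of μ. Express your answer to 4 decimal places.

The Exponential(rate=μ) likelihood is ∝ μ^n e^(−μΣtᵢ). Here n = 7 and Σtᵢ = 5.39 + 7.88 + 0.86 + 1.94 + 8.05 + 1.94 + 6.86 = 32.92.
Posterior ∝ μ^6e^(−3μ) · μ^7e^(−32.92μ) = μ^13e^(−35.92μ), i.e. Gamma(14, 35.92).
Mode = (a−1)/b = 13/35.92 ≈ 0.3619.

μ̂_MAP = 0.3619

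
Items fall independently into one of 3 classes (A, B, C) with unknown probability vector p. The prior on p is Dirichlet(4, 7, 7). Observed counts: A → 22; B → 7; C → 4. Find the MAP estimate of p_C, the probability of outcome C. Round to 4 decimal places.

MAP estimate of p_C = 0.2083

The posterior is Dirichlet(αᵢ + nᵢ) = Dirichlet(26, 14, 11).
For a Dirichlet(a₁,…,a_K) with all aᵢ > 1, the mode has j-th component (aⱼ − 1)/(Σaᵢ − K).
Here Σaᵢ = 51 and K = 3, so p_C = (11 − 1)/(51 − 3) = 10/48 ≈ 0.2083.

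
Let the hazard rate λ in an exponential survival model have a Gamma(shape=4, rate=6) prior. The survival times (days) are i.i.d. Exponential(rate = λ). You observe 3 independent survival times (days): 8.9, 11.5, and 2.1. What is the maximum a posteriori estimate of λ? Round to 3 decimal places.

λ̂_MAP = 0.211

The Exponential(rate=λ) likelihood is ∝ λ^n e^(−λΣtᵢ). Here n = 3 and Σtᵢ = 8.9 + 11.5 + 2.1 = 22.5.
Posterior ∝ λ^3e^(−6λ) · λ^3e^(−22.5λ) = λ^6e^(−28.5λ), i.e. Gamma(7, 28.5).
Mode = (a−1)/b = 6/28.5 ≈ 0.211.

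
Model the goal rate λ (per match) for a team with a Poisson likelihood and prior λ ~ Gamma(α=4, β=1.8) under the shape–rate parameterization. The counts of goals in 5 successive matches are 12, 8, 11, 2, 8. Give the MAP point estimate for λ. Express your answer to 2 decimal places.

λ̂_MAP = 6.47

Σxᵢ = 12+8+11+2+8 = 41, with n = 5.
Posterior ∝ λ^3e^(−1.8λ) · λ^41e^(−5λ) = λ^44e^(−6.8λ), i.e. Gamma(shape=45, rate=6.8).
The mode of a Gamma(a, b) with a ≥ 1 (shape–rate) is (a−1)/b = 44/6.8 ≈ 6.47.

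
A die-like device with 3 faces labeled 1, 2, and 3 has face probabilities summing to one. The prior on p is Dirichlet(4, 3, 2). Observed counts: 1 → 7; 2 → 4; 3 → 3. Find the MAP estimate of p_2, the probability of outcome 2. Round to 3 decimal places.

MAP estimate: 0.300

The posterior is Dirichlet(αᵢ + nᵢ) = Dirichlet(11, 7, 5).
For a Dirichlet(a₁,…,a_K) with all aᵢ > 1, the mode has j-th component (aⱼ − 1)/(Σaᵢ − K).
Here Σaᵢ = 23 and K = 3, so p_2 = (7 − 1)/(23 − 3) = 6/20 ≈ 0.300.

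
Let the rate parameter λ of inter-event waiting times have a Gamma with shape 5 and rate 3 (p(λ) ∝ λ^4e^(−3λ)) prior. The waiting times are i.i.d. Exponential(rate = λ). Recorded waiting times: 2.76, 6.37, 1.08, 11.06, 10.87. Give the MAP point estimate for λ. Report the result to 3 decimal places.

The Exponential(rate=λ) likelihood is ∝ λ^n e^(−λΣtᵢ). Here n = 5 and Σtᵢ = 2.76 + 6.37 + 1.08 + 11.06 + 10.87 = 32.14.
Posterior ∝ λ^4e^(−3λ) · λ^5e^(−32.14λ) = λ^9e^(−35.14λ), i.e. Gamma(10, 35.14).
Mode = (a−1)/b = 9/35.14 ≈ 0.256.

λ̂_MAP = 0.256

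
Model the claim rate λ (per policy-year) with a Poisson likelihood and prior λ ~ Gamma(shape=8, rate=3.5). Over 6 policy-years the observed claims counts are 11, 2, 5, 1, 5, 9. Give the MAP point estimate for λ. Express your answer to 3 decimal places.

Σxᵢ = 11+2+5+1+5+9 = 33, with n = 6.
Posterior ∝ λ^7e^(−3.5λ) · λ^33e^(−6λ) = λ^40e^(−9.5λ), i.e. Gamma(shape=41, rate=9.5).
The mode of a Gamma(a, b) with a ≥ 1 (shape–rate) is (a−1)/b = 40/9.5 ≈ 4.211.

λ̂_MAP = 4.211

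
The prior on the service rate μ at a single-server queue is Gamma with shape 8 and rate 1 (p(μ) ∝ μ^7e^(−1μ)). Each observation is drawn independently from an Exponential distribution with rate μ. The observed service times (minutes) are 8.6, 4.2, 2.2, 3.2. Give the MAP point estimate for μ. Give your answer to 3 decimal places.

The Exponential(rate=μ) likelihood is ∝ μ^n e^(−μΣtᵢ). Here n = 4 and Σtᵢ = 8.6 + 4.2 + 2.2 + 3.2 = 18.2.
Posterior ∝ μ^7e^(−1μ) · μ^4e^(−18.2μ) = μ^11e^(−19.2μ), i.e. Gamma(12, 19.2).
Mode = (a−1)/b = 11/19.2 ≈ 0.573.

μ̂_MAP = 0.573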